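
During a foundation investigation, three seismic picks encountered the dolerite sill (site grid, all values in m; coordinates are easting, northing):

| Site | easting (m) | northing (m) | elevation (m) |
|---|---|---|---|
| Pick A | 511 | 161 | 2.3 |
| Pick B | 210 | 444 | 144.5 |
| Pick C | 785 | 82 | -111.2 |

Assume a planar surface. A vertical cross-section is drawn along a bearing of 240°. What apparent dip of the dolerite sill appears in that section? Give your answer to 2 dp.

16.27°

Two edge vectors: Pick A→Pick B = (-301, 283, 142.2), Pick A→Pick C = (274, -79, -113.5).
Normal n = (Pick A→Pick B) × (Pick A→Pick C) = (-20886.7, 4799.3, -53763).
So ∂z/∂easting = −n_x/n_z = −0.38850 and ∂z/∂northing = −n_y/n_z = 0.08927.
Unit vector along 240° is (sin 240°, cos 240°) = (-0.8660, -0.5000).
Slope in that direction = a·(-0.8660) + b·(-0.5000) = 0.29181.
Apparent dip = arctan|0.29181| = 16.27° (true dip is 21.7°, so apparent ≤ true as expected).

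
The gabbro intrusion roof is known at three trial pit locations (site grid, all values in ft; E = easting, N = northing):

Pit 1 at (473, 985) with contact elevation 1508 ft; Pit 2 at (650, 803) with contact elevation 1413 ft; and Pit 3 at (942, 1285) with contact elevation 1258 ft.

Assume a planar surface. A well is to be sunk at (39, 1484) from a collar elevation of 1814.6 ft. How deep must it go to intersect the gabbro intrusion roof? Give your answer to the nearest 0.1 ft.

Two edge vectors: Pit 1→Pit 2 = (177, -182, -95), Pit 1→Pit 3 = (469, 300, -250).
Normal n = (Pit 1→Pit 2) × (Pit 1→Pit 3) = (74000, -305, 138458).
So ∂z/∂E = −n_x/n_z = −0.534458 and ∂z/∂N = −n_y/n_z = 0.002203.
Intercept c from Pit 1: 1508 + 252.80 − 2.17 = 1758.63.
At (39, 1484): z_contact = −20.84 + 3.27 + 1758.63 = 1741.05 ft.
Depth below ground = 1814.6 − 1741.05 = 73.5 ft.

73.5 ft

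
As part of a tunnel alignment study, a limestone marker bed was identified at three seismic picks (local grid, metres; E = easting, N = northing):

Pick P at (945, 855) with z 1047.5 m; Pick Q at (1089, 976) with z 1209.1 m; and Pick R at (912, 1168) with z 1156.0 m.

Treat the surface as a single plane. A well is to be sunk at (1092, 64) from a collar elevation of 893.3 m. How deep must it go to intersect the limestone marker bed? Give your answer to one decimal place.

71.4 m

Let the plane be z = a·E + b·N + c.
Pick Q−Pick P: 144a + 121b = 161.6;  Pick R−Pick P: −33a + 313b = 108.5.
Solving gives a = 0.763320, b = 0.427123.
Then c = 1047.5 − a·945 − b·855 = −39.03.
At (1092, 64): z_contact = 833.55 + 27.34 − 39.03 = 821.85 m.
Depth below ground = 893.3 − 821.85 = 71.4 m.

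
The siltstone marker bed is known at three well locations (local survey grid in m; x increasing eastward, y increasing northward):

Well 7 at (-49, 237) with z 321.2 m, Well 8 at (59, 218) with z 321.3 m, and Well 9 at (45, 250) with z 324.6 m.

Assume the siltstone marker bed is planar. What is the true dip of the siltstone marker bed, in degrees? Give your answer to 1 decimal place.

6.5°

Two edge vectors: Well 7→Well 8 = (108, -19, 0.1), Well 7→Well 9 = (94, 13, 3.4).
Normal n = (Well 7→Well 8) × (Well 7→Well 9) = (-65.9, -357.8, 3190).
So ∂z/∂x = −n_x/n_z = 0.02066 and ∂z/∂y = −n_y/n_z = 0.11216.
Gradient magnitude |∇z| = √(a² + b²) = √(0.00043 + 0.01258) = 0.11405.
True dip = arctan(0.11405) = 6.5°, dipping toward S (azimuth ≈ 190°).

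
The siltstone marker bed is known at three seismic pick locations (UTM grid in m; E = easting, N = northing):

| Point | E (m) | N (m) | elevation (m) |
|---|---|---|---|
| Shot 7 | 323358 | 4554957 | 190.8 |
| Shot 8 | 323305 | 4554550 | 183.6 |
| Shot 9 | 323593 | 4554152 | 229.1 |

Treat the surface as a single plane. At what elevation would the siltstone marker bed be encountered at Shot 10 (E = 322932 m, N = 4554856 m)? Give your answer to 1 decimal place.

Two edge vectors: Shot 7→Shot 8 = (-53, -407, -7.2), Shot 7→Shot 9 = (235, -805, 38.3).
Normal n = (Shot 7→Shot 8) × (Shot 7→Shot 9) = (-21384.1, 337.9, 138310).
So ∂z/∂E = −n_x/n_z = 0.154609934 and ∂z/∂N = −n_y/n_z = −0.002443063.
Intercept c from Shot 7: 190.8 − 49994.36 + 11128.05 = −38675.51.
At (322932, 4554856): z = 49928.5 − 11127.8 − 38675.51 = 125.2 m.

125.2 m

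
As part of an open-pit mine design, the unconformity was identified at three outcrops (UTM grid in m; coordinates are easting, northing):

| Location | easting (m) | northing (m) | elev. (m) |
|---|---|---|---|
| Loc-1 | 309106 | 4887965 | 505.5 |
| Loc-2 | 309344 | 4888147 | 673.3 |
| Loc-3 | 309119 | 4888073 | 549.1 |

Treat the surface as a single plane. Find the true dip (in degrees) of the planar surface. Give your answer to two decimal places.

Two edge vectors: Loc-1→Loc-2 = (238, 182, 167.8), Loc-1→Loc-3 = (13, 108, 43.6).
Normal n = (Loc-1→Loc-2) × (Loc-1→Loc-3) = (-10187.2, -8195.4, 23338).
So ∂z/∂easting = −n_x/n_z = 0.43651 and ∂z/∂northing = −n_y/n_z = 0.35116.
Gradient magnitude |∇z| = √(a² + b²) = √(0.19054 + 0.12331) = 0.56023.
True dip = arctan(0.56023) = 29.26°, dipping toward SW (azimuth ≈ 231°).

29.26°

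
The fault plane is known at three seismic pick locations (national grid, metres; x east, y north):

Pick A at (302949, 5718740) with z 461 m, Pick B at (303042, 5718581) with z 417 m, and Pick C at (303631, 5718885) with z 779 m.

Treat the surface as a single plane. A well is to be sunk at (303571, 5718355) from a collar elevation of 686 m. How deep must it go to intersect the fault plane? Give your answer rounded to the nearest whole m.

188 m

Let the plane be z = a·x + b·y + c.
Pick B−Pick A: 93a − 159b = −44;  Pick C−Pick A: 682a + 145b = 318.
Solving gives a = 0.36237625, b = 0.48868548.
Then c = 461 − a·302949 − b·5718740 = −2903985.74.
At (303571, 5718355): z_contact = 110006.9 + 2794477.1 − 2903985.74 = 498.3 m.
Depth below ground = 686 − 498.3 = 188 m.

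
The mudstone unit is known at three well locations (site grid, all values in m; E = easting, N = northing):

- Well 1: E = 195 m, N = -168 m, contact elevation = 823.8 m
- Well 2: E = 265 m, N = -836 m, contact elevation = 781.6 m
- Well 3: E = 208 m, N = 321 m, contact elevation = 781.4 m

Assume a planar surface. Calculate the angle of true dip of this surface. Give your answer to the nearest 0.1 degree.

48.8°

Two edge vectors: Well 1→Well 2 = (70, -668, -42.2), Well 1→Well 3 = (13, 489, -42.4).
Normal n = (Well 1→Well 2) × (Well 1→Well 3) = (48959, 2419.4, 42914).
So ∂z/∂E = −n_x/n_z = −1.14086 and ∂z/∂N = −n_y/n_z = −0.05638.
Gradient magnitude |∇z| = √(a² + b²) = √(1.30157 + 0.00318) = 1.14226.
True dip = arctan(1.14226) = 48.8°, dipping toward E (azimuth ≈ 087°).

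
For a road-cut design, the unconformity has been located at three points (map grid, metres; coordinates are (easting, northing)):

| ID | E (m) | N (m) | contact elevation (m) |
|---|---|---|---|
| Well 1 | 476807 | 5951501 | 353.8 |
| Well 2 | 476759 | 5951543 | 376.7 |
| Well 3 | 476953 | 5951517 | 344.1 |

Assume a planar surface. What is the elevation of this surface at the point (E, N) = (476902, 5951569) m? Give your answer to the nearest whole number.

372 m

Let the plane be z = a·E + b·N + c.
Well 2−Well 1: −48a + 42b = 22.9;  Well 3−Well 1: 146a + 16b = −9.7.
Solving gives a = −0.11214493, b = 0.41707246.
Then c = 353.8 − a·476807 − b·5951501 = −2428381.90.
At (476902, 5951569): z = −53482.1 + 2482235.5 − 2428381.90 = 371.5 m.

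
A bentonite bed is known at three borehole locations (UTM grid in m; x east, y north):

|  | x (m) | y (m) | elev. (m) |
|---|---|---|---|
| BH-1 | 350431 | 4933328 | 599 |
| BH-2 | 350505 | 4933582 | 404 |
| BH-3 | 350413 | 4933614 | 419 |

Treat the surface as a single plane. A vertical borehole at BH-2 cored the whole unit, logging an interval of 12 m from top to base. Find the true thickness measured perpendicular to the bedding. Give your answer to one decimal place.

9.5 m

Let the plane be z = a·x + b·y + c.
BH-2−BH-1: 74a + 254b = −195;  BH-3−BH-1: −18a + 286b = −180.
Solving gives a = −0.39050, b = −0.65395.
|∇z| = √(a²+b²) = 0.76167, so dip δ = arctan(0.76167) = 37.30°.
True thickness = vertical thickness × cos δ = 12 × cos 37.30° = 9.5 m.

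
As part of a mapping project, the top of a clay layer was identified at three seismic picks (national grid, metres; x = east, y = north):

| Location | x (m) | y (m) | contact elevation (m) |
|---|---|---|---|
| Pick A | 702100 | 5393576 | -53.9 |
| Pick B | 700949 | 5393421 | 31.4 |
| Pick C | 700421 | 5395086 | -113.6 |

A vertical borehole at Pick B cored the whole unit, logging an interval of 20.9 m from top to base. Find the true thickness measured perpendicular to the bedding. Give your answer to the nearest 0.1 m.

20.7 m

Let the plane be z = a·x + b·y + c.
Pick B−Pick A: −1151a − 155b = 85.3;  Pick C−Pick A: −1679a + 1510b = −59.7.
Solving gives a = −0.05983, b = −0.10606.
|∇z| = √(a²+b²) = 0.12177, so dip δ = arctan(0.12177) = 6.94°.
True thickness = vertical thickness × cos δ = 20.9 × cos 6.94° = 20.7 m.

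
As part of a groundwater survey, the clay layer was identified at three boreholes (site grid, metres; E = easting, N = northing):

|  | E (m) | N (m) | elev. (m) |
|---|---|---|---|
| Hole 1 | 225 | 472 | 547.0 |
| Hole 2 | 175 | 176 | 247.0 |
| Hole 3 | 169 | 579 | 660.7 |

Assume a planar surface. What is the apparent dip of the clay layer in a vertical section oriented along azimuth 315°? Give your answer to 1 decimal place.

Let the plane be z = a·E + b·N + c.
Hole 2−Hole 1: −50a − 296b = −300;  Hole 3−Hole 1: −56a + 107b = 113.7.
Solving gives a = −0.07093, b = 1.02549.
Unit vector along 315° is (sin 315°, cos 315°) = (-0.7071, 0.7071).
Slope in that direction = a·(-0.7071) + b·(0.7071) = 0.77529.
Apparent dip = arctan|0.77529| = 37.8° (true dip is 45.8°, so apparent ≤ true as expected).

37.8°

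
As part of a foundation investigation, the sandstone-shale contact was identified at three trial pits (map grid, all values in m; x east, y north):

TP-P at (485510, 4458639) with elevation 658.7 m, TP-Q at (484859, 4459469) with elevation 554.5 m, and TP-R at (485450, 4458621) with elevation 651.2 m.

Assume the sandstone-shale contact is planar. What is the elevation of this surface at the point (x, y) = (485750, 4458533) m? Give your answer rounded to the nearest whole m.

Let the plane be z = a·x + b·y + c.
TP-Q−TP-P: −651a + 830b = −104.2;  TP-R−TP-P: −60a − 18b = −7.5.
Solving gives a = 0.13167853, b = −0.02226178.
Then c = 658.7 − a·485510 − b·4458639 = 35984.68.
At (485750, 4458533): z = 63962.8 − 99254.9 + 35984.68 = 692.7 m.

693 m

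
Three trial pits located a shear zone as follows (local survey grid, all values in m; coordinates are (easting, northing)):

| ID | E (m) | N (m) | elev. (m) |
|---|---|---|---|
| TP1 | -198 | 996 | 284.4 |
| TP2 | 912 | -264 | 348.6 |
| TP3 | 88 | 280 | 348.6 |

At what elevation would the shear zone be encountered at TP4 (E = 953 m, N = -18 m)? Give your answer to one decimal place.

315.3 m

Two edge vectors: TP1→TP2 = (1110, -1260, 64.2), TP1→TP3 = (286, -716, 64.2).
Normal n = (TP1→TP2) × (TP1→TP3) = (-34924.8, -52900.8, -434400).
So ∂z/∂E = −n_x/n_z = −0.08040 and ∂z/∂N = −n_y/n_z = −0.12178.
Intercept c from TP1: 284.4 − 15.92 + 121.29 = 389.77.
At (953, -18): z = −76.6 + 2.2 + 389.77 = 315.3 m.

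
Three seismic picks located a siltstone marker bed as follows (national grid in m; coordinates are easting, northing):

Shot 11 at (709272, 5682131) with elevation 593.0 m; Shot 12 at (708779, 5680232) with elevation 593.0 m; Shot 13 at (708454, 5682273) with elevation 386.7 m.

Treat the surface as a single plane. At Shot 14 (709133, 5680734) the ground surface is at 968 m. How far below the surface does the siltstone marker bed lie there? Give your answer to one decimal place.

Let the plane be z = a·easting + b·northing + c.
Shot 12−Shot 11: −493a − 1899b = 0;  Shot 13−Shot 11: −818a + 142b = −206.3.
Solving gives a = 0.241324748, b = −0.062650395.
Then c = 593 − a·709272 − b·5682131 = 185415.87.
At (709133, 5680734): z_contact = 171131.34 − 355900.23 + 185415.87 = 646.98 m.
Depth below ground = 968 − 646.98 = 321.0 m.

321.0 m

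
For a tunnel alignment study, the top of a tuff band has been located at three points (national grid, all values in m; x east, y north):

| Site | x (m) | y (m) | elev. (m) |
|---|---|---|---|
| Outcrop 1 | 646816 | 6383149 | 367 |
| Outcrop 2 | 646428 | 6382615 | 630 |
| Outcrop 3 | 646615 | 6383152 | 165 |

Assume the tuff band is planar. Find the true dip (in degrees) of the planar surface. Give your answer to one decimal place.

Let the plane be z = a·x + b·y + c.
Outcrop 2−Outcrop 1: −388a − 534b = 263;  Outcrop 3−Outcrop 1: −201a + 3b = −202.
Solving gives a = 0.98692, b = −1.20960.
Gradient magnitude |∇z| = √(a² + b²) = √(0.97401 + 1.46313) = 1.56113.
True dip = arctan(1.56113) = 57.4°, dipping toward NW (azimuth ≈ 321°).

57.4°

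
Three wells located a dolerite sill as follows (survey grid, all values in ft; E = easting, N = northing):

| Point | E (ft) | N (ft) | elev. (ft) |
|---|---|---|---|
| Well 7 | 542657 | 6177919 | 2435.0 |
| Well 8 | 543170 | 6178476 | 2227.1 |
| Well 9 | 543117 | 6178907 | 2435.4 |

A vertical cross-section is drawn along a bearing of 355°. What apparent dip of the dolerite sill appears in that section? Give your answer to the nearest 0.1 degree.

Let the plane be z = a·E + b·N + c.
Well 8−Well 7: 513a + 557b = −207.9;  Well 9−Well 7: 460a + 988b = 0.4.
Solving gives a = −0.82046, b = 0.38240.
Unit vector along 355° is (sin 355°, cos 355°) = (-0.0872, 0.9962).
Slope in that direction = a·(-0.0872) + b·(0.9962) = 0.45246.
Apparent dip = arctan|0.45246| = 24.3° (true dip is 42.2°, so apparent ≤ true as expected).

24.3°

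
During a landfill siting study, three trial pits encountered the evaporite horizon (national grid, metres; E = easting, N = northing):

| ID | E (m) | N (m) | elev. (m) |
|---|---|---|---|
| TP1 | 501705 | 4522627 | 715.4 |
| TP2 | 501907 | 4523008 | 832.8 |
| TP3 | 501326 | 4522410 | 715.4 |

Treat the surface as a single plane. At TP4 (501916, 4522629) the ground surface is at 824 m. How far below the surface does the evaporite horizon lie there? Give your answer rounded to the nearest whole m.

Let the plane be z = a·E + b·N + c.
TP2−TP1: 202a + 381b = 117.4;  TP3−TP1: −379a − 217b = 0.
Solving gives a = −0.25332670, b = 0.44244618.
Then c = 715.4 − a·501705 − b·4522627 = −1873208.36.
At (501916, 4522629): z_contact = −127148.7 + 2001019.9 − 1873208.36 = 662.8 m.
Depth below ground = 824 − 662.8 = 161 m.

161 m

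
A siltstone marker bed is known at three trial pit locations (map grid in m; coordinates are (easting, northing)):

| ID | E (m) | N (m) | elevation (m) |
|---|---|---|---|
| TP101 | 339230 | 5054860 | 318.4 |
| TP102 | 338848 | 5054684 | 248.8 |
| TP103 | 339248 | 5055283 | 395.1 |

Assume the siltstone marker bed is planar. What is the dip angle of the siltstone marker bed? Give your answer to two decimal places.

11.51°

Let the plane be z = a·E + b·N + c.
TP102−TP101: −382a − 176b = −69.6;  TP103−TP101: 18a + 423b = 76.7.
Solving gives a = 0.10063, b = 0.17704.
Gradient magnitude |∇z| = √(a² + b²) = √(0.01013 + 0.03134) = 0.20364.
True dip = arctan(0.20364) = 11.51°, dipping toward SSW (azimuth ≈ 210°).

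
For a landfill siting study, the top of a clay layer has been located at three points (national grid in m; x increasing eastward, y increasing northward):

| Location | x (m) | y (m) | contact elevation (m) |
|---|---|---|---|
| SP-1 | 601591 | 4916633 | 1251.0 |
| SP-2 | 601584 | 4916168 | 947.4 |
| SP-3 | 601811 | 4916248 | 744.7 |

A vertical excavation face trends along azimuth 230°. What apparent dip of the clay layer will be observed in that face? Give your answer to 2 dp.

Two edge vectors: SP-1→SP-2 = (-7, -465, -303.6), SP-1→SP-3 = (220, -385, -506.3).
Normal n = (SP-1→SP-2) × (SP-1→SP-3) = (118543.5, -70336.1, 104995).
So ∂z/∂x = −n_x/n_z = −1.12904 and ∂z/∂y = −n_y/n_z = 0.66990.
Unit vector along 230° is (sin 230°, cos 230°) = (-0.7660, -0.6428).
Slope in that direction = a·(-0.7660) + b·(-0.6428) = 0.43429.
Apparent dip = arctan|0.43429| = 23.47° (true dip is 52.7°, so apparent ≤ true as expected).

23.47°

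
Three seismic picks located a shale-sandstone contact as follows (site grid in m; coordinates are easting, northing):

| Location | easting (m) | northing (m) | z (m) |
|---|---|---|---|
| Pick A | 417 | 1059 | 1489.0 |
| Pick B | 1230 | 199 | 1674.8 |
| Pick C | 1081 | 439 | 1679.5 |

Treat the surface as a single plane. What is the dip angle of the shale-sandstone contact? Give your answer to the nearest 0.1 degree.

40.9°

Two edge vectors: Pick A→Pick B = (813, -860, 185.8), Pick A→Pick C = (664, -620, 190.5).
Normal n = (Pick A→Pick B) × (Pick A→Pick C) = (-48634, -31505.3, 66980).
So ∂z/∂easting = −n_x/n_z = 0.72610 and ∂z/∂northing = −n_y/n_z = 0.47037.
Gradient magnitude |∇z| = √(a² + b²) = √(0.52722 + 0.22125) = 0.86514.
True dip = arctan(0.86514) = 40.9°, dipping toward WSW (azimuth ≈ 237°).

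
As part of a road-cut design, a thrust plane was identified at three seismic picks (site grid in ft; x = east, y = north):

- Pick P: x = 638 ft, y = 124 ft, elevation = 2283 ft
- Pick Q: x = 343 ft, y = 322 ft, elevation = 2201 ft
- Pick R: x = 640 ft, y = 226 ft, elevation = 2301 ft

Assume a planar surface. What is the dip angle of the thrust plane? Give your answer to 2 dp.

Let the plane be z = a·x + b·y + c.
Pick Q−Pick P: −295a + 198b = −82;  Pick R−Pick P: 2a + 102b = 18.
Solving gives a = 0.39126, b = 0.16880.
Gradient magnitude |∇z| = √(a² + b²) = √(0.15309 + 0.02849) = 0.42612.
True dip = arctan(0.42612) = 23.08°, dipping toward WSW (azimuth ≈ 247°).

23.08°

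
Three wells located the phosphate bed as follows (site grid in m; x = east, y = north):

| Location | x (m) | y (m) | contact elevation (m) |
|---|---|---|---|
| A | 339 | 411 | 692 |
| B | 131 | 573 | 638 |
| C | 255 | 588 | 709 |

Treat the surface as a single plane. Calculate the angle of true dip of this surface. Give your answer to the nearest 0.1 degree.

Two edge vectors: A→B = (-208, 162, -54), A→C = (-84, 177, 17).
Normal n = (A→B) × (A→C) = (12312, 8072, -23208).
So ∂z/∂x = −n_x/n_z = 0.53051 and ∂z/∂y = −n_y/n_z = 0.34781.
Gradient magnitude |∇z| = √(a² + b²) = √(0.28144 + 0.12097) = 0.63436.
True dip = arctan(0.63436) = 32.4°, dipping toward WSW (azimuth ≈ 237°).

32.4°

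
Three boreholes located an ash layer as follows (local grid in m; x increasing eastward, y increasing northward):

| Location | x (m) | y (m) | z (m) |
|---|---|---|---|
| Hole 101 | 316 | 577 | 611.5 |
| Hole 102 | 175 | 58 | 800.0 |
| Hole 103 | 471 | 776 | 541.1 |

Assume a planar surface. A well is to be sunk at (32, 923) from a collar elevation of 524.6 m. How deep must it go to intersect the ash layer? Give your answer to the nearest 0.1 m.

45.8 m

Let the plane be z = a·x + b·y + c.
Hole 102−Hole 101: −141a − 519b = 188.5;  Hole 103−Hole 101: 155a + 199b = −70.4.
Solving gives a = 0.01859, b = −0.36825.
Then c = 611.5 − a·316 − b·577 = 818.11.
At (32, 923): z_contact = 0.59 − 339.89 + 818.11 = 478.81 m.
Depth below ground = 524.6 − 478.81 = 45.8 m.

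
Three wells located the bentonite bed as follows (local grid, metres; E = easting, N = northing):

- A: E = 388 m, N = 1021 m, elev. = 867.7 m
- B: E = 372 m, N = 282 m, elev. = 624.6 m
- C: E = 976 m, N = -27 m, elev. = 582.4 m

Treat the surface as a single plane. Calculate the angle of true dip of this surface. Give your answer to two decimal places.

18.83°

Two edge vectors: A→B = (-16, -739, -243.1), A→C = (588, -1048, -285.3).
Normal n = (A→B) × (A→C) = (-43932.1, -147507.6, 451300).
So ∂z/∂E = −n_x/n_z = 0.09735 and ∂z/∂N = −n_y/n_z = 0.32685.
Gradient magnitude |∇z| = √(a² + b²) = √(0.00948 + 0.10683) = 0.34104.
True dip = arctan(0.34104) = 18.83°, dipping toward SSW (azimuth ≈ 197°).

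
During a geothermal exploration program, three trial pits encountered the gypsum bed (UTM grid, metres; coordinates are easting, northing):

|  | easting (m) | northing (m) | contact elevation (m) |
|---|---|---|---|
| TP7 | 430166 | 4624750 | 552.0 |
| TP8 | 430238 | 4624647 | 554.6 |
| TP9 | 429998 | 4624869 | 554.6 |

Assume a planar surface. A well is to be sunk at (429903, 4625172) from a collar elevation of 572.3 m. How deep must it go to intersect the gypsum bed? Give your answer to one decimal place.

33.1 m

Let the plane be z = a·easting + b·northing + c.
TP8−TP7: 72a − 103b = 2.6;  TP9−TP7: −168a + 119b = 2.6.
Solving gives a = −0.066071429, b = −0.071428571.
Then c = 552 − a·430166 − b·4624750 = 359312.97.
At (429903, 4625172): z_contact = −28404.31 − 330369.43 + 359312.97 = 539.23 m.
Depth below ground = 572.3 − 539.23 = 33.1 m.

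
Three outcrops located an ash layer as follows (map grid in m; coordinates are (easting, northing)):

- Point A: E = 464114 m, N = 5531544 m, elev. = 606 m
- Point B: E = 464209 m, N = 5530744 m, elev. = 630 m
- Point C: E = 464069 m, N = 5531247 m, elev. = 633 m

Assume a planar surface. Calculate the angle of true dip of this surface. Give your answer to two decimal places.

Let the plane be z = a·E + b·N + c.
Point B−Point A: 95a − 800b = 24;  Point C−Point A: −45a − 297b = 27.
Solving gives a = −0.22537, b = −0.05676.
Gradient magnitude |∇z| = √(a² + b²) = √(0.05079 + 0.00322) = 0.23241.
True dip = arctan(0.23241) = 13.08°, dipping toward ENE (azimuth ≈ 076°).

13.08°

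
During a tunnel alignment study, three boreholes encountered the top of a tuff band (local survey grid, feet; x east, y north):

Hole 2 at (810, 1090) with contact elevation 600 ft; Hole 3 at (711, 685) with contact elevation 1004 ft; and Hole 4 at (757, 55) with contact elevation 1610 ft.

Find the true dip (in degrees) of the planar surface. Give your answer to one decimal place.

44.3°

Let the plane be z = a·x + b·y + c.
Hole 3−Hole 2: −99a − 405b = 404;  Hole 4−Hole 2: −53a − 1035b = 1010.
Solving gives a = −0.11222, b = −0.97010.
Gradient magnitude |∇z| = √(a² + b²) = √(0.01259 + 0.94109) = 0.97657.
True dip = arctan(0.97657) = 44.3°, dipping toward N (azimuth ≈ 007°).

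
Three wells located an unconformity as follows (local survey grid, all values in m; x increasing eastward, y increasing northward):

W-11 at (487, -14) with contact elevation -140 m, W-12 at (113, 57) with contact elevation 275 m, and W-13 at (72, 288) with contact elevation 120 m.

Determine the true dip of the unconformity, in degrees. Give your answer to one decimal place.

Let the plane be z = a·x + b·y + c.
W-12−W-11: −374a + 71b = 415;  W-13−W-11: −415a + 302b = 260.
Solving gives a = −1.28014, b = −0.89821.
Gradient magnitude |∇z| = √(a² + b²) = √(1.63876 + 0.80678) = 1.56382.
True dip = arctan(1.56382) = 57.4°, dipping toward NE (azimuth ≈ 055°).

57.4°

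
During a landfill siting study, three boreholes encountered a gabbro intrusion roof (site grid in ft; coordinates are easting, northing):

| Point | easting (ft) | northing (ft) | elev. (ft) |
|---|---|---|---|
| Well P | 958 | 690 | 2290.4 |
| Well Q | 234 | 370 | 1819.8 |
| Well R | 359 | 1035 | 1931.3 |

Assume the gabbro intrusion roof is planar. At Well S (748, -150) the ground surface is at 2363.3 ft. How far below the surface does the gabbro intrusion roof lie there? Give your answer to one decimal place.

246.5 ft

Two edge vectors: Well P→Well Q = (-724, -320, -470.6), Well P→Well R = (-599, 345, -359.1).
Normal n = (Well P→Well Q) × (Well P→Well R) = (277269, 21901, -441460).
So ∂z/∂easting = −n_x/n_z = 0.628073 and ∂z/∂northing = −n_y/n_z = 0.049610.
Intercept c from Well P: 2290.4 − 601.69 − 34.23 = 1654.48.
At (748, -150): z_contact = 469.80 − 7.44 + 1654.48 = 2116.83 ft.
Depth below ground = 2363.3 − 2116.83 = 246.5 ft.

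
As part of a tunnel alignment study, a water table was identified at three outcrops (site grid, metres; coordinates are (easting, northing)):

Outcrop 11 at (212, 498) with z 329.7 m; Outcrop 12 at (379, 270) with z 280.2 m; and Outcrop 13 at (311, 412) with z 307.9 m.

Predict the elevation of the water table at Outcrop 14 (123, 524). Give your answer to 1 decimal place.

Let the plane be z = a·E + b·N + c.
Outcrop 12−Outcrop 11: 167a − 228b = −49.5;  Outcrop 13−Outcrop 11: 99a − 86b = −21.8.
Solving gives a = −0.08689, b = 0.15346.
Then c = 329.7 − a·212 − b·498 = 271.70.
At (123, 524): z = −10.7 + 80.4 + 271.70 = 341.4 m.

341.4 m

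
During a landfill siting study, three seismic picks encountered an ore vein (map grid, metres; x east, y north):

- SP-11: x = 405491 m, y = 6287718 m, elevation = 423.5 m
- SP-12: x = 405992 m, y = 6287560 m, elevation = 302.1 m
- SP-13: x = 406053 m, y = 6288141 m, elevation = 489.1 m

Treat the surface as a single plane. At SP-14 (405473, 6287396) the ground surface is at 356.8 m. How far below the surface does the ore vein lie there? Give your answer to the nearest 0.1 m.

Two edge vectors: SP-11→SP-12 = (501, -158, -121.4), SP-11→SP-13 = (562, 423, 65.6).
Normal n = (SP-11→SP-12) × (SP-11→SP-13) = (40987.4, -101092.4, 300719).
So ∂z/∂x = −n_x/n_z = −0.136298006 and ∂z/∂y = −n_y/n_z = 0.336168982.
Intercept c from SP-11: 423.5 + 55267.61 − 2113735.76 = −2058044.64.
At (405473, 6287396): z_contact = −55265.16 + 2113627.51 − 2058044.64 = 317.71 m.
Depth below ground = 356.8 − 317.71 = 39.1 m.

39.1 m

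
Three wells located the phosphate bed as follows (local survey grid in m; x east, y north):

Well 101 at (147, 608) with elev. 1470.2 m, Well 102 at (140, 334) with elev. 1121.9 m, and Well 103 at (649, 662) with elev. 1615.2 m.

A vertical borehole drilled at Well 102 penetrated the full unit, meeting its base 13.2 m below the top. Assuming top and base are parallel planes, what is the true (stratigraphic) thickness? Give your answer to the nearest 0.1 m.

8.1 m

Let the plane be z = a·x + b·y + c.
Well 102−Well 101: −7a − 274b = −348.3;  Well 103−Well 101: 502a + 54b = 145.
Solving gives a = 0.15252, b = 1.26727.
|∇z| = √(a²+b²) = 1.27642, so dip δ = arctan(1.27642) = 51.92°.
True thickness = vertical thickness × cos δ = 13.2 × cos 51.92° = 8.1 m.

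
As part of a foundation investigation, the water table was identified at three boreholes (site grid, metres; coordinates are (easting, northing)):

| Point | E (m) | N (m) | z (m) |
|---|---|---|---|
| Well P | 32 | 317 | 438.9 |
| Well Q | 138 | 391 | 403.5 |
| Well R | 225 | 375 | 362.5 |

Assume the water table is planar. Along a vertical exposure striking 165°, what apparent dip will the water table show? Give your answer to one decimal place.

14.8°

Let the plane be z = a·E + b·N + c.
Well Q−Well P: 106a + 74b = −35.4;  Well R−Well P: 193a + 58b = −76.4.
Solving gives a = −0.44264, b = 0.15567.
Unit vector along 165° is (sin 165°, cos 165°) = (0.2588, -0.9659).
Slope in that direction = a·(0.2588) + b·(-0.9659) = −0.26493.
Apparent dip = arctan|0.26493| = 14.8° (true dip is 25.1°, so apparent ≤ true as expected).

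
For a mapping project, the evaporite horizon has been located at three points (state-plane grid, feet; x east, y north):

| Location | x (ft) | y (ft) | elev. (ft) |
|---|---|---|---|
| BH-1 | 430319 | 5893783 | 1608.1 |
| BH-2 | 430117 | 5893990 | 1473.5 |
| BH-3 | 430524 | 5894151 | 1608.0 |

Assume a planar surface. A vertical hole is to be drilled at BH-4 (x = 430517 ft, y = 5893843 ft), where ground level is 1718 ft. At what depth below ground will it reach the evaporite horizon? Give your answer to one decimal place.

Let the plane be z = a·x + b·y + c.
BH-2−BH-1: −202a + 207b = −134.6;  BH-3−BH-1: 205a + 368b = −0.1.
Solving gives a = 0.424010242, b = −0.236473097.
Then c = 1608.1 − a·430319 − b·5893783 = 1212869.56.
At (430517, 5893843): z_contact = 182543.62 − 1393735.31 + 1212869.56 = 1677.87 ft.
Depth below ground = 1718 − 1677.87 = 40.1 ft.

40.1 ft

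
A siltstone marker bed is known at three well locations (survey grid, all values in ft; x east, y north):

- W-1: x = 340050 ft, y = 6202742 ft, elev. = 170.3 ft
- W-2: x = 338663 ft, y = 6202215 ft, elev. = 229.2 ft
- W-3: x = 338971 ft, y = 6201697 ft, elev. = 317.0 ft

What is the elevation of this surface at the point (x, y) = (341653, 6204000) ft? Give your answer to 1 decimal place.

-0.9 ft

Let the plane be z = a·x + b·y + c.
W-2−W-1: −1387a − 527b = 58.9;  W-3−W-1: −1079a − 1045b = 146.7.
Solving gives a = 0.017893645, b = −0.158858605.
Then c = 170.3 − a·340050 − b·6202742 = 979444.51.
At (341653, 6204000): z = 6113.4 − 985558.8 + 979444.51 = -0.9 ft.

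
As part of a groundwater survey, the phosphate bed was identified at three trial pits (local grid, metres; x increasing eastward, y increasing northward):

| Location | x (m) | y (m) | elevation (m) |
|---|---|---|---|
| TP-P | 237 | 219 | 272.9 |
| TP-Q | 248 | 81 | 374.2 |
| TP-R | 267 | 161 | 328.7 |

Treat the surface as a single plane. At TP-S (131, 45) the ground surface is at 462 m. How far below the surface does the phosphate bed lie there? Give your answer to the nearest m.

Let the plane be z = a·x + b·y + c.
TP-Q−TP-P: 11a − 138b = 101.3;  TP-R−TP-P: 30a − 58b = 55.8.
Solving gives a = 0.52113, b = −0.69252.
Then c = 272.9 − a·237 − b·219 = 301.05.
At (131, 45): z_contact = 68.3 − 31.2 + 301.05 = 338.2 m.
Depth below ground = 462 − 338.2 = 124 m.

124 m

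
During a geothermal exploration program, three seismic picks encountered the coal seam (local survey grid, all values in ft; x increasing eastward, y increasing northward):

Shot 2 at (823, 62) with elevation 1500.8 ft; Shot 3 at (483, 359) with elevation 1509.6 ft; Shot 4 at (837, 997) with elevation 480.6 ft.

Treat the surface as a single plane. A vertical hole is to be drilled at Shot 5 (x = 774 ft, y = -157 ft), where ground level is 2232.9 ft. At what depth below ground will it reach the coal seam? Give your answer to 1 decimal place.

449.0 ft

Let the plane be z = a·x + b·y + c.
Shot 3−Shot 2: −340a + 297b = 8.8;  Shot 4−Shot 2: 14a + 935b = −1020.2.
Solving gives a = −0.96637, b = −1.07665.
Then c = 1500.8 − a·823 − b·62 = 2362.88.
At (774, -157): z_contact = −747.97 + 169.03 + 2362.88 = 1783.94 ft.
Depth below ground = 2232.9 − 1783.94 = 449.0 ft.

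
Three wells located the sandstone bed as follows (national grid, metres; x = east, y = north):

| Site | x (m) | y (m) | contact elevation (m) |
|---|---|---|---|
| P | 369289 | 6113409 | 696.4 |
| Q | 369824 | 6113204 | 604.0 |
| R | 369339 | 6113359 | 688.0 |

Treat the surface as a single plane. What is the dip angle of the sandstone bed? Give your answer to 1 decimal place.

Two edge vectors: P→Q = (535, -205, -92.4), P→R = (50, -50, -8.4).
Normal n = (P→Q) × (P→R) = (-2898, -126, -16500).
So ∂z/∂x = −n_x/n_z = −0.17564 and ∂z/∂y = −n_y/n_z = −0.00764.
Gradient magnitude |∇z| = √(a² + b²) = √(0.03085 + 0.00006) = 0.17580.
True dip = arctan(0.17580) = 10.0°, dipping toward E (azimuth ≈ 088°).

10.0°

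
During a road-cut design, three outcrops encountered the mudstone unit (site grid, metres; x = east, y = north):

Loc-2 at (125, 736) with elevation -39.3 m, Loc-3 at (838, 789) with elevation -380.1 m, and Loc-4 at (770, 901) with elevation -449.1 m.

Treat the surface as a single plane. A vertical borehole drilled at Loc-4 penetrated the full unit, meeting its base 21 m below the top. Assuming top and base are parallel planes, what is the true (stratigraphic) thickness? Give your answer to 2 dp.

15.14 m

Let the plane be z = a·x + b·y + c.
Loc-3−Loc-2: 713a + 53b = −340.8;  Loc-4−Loc-2: 645a + 165b = −409.8.
Solving gives a = −0.41352, b = −0.86714.
|∇z| = √(a²+b²) = 0.96069, so dip δ = arctan(0.96069) = 43.85°.
True thickness = vertical thickness × cos δ = 21 × cos 43.85° = 15.14 m.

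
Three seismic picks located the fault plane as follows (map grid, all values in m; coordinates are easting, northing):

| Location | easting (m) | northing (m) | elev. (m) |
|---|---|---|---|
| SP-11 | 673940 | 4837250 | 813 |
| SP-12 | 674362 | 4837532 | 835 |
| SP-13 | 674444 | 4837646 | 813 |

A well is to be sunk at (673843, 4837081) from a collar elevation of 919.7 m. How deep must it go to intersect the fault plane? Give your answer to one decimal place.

Let the plane be z = a·easting + b·northing + c.
SP-12−SP-11: 422a + 282b = 22;  SP-13−SP-11: 504a + 396b = 0.
Solving gives a = 0.348703170, b = −0.443804035.
Then c = 813 − a·673940 − b·4837250 = 1912599.05.
At (673843, 4837081): z_contact = 234971.19 − 2146716.06 + 1912599.05 = 854.18 m.
Depth below ground = 919.7 − 854.18 = 65.5 m.

65.5 m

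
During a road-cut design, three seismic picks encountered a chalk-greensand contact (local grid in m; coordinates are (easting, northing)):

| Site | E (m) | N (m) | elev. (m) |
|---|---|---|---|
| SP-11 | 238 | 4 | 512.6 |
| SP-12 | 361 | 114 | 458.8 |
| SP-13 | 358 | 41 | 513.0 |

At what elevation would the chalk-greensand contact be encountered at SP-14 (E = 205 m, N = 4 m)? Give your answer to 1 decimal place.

Let the plane be z = a·E + b·N + c.
SP-12−SP-11: 123a + 110b = −53.8;  SP-13−SP-11: 120a + 37b = 0.4.
Solving gives a = 0.23524, b = −0.75213.
Then c = 512.6 − a·238 − b·4 = 459.62.
At (205, 4): z = 48.2 − 3.0 + 459.62 = 504.8 m.

504.8 m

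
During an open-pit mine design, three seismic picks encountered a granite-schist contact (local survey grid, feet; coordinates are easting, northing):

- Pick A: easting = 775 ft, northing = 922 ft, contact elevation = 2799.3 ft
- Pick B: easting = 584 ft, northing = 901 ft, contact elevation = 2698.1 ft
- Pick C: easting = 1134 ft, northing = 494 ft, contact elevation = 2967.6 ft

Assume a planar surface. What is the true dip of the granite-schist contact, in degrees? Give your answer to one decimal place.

Two edge vectors: Pick A→Pick B = (-191, -21, -101.2), Pick A→Pick C = (359, -428, 168.3).
Normal n = (Pick A→Pick B) × (Pick A→Pick C) = (-46847.9, -4185.5, 89287).
So ∂z/∂easting = −n_x/n_z = 0.52469 and ∂z/∂northing = −n_y/n_z = 0.04688.
Gradient magnitude |∇z| = √(a² + b²) = √(0.27530 + 0.00220) = 0.52678.
True dip = arctan(0.52678) = 27.8°, dipping toward W (azimuth ≈ 265°).

27.8°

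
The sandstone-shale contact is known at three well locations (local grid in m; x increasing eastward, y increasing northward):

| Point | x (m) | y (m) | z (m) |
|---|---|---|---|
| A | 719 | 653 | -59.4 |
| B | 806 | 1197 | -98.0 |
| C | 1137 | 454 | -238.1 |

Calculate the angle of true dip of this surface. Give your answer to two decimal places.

Let the plane be z = a·x + b·y + c.
B−A: 87a + 544b = −38.6;  C−A: 418a − 199b = −178.7.
Solving gives a = −0.42866, b = −0.00240.
Gradient magnitude |∇z| = √(a² + b²) = √(0.18375 + 0.00001) = 0.42866.
True dip = arctan(0.42866) = 23.20°, dipping toward E (azimuth ≈ 090°).

23.20°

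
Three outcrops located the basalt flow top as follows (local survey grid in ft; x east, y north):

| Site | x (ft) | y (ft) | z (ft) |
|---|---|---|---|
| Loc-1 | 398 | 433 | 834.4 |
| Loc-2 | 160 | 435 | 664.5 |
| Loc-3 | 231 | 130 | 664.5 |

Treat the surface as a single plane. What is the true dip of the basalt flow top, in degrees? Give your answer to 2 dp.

Two edge vectors: Loc-1→Loc-2 = (-238, 2, -169.9), Loc-1→Loc-3 = (-167, -303, -169.9).
Normal n = (Loc-1→Loc-2) × (Loc-1→Loc-3) = (-51819.5, -12062.9, 72448).
So ∂z/∂x = −n_x/n_z = 0.71526 and ∂z/∂y = −n_y/n_z = 0.16650.
Gradient magnitude |∇z| = √(a² + b²) = √(0.51160 + 0.02772) = 0.73439.
True dip = arctan(0.73439) = 36.29°, dipping toward WSW (azimuth ≈ 257°).

36.29°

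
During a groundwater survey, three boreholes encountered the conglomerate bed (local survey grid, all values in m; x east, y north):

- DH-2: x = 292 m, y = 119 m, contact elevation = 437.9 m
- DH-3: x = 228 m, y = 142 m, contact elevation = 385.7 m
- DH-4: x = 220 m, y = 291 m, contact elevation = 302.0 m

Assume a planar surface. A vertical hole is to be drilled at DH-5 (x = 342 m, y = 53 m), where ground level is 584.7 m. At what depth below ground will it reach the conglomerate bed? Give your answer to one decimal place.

80.7 m

Let the plane be z = a·x + b·y + c.
DH-3−DH-2: −64a + 23b = −52.2;  DH-4−DH-2: −72a + 172b = −135.9.
Solving gives a = 0.62582, b = −0.52814.
Then c = 437.9 − a·292 − b·119 = 318.01.
At (342, 53): z_contact = 214.03 − 27.99 + 318.01 = 504.05 m.
Depth below ground = 584.7 − 504.05 = 80.7 m.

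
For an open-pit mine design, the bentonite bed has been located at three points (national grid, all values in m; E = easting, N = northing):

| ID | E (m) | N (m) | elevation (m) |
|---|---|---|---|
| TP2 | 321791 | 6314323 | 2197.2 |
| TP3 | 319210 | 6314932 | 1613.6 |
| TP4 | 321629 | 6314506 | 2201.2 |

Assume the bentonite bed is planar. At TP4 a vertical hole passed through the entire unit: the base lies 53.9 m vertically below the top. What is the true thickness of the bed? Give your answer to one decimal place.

50.0 m

Two edge vectors: TP2→TP3 = (-2581, 609, -583.6), TP2→TP4 = (-162, 183, 4).
Normal n = (TP2→TP3) × (TP2→TP4) = (109234.8, 104867.2, -373665).
So ∂z/∂E = −n_x/n_z = 0.29233 and ∂z/∂N = −n_y/n_z = 0.28064.
|∇z| = √(a²+b²) = 0.40524, so dip δ = arctan(0.40524) = 22.06°.
True thickness = vertical thickness × cos δ = 53.9 × cos 22.06° = 50.0 m.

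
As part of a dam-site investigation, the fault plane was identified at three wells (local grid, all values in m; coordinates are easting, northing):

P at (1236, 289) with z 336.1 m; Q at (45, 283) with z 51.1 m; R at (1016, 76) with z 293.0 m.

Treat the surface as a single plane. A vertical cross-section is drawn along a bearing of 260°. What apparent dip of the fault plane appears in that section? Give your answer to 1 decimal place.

12.8°

Two edge vectors: P→Q = (-1191, -6, -285), P→R = (-220, -213, -43.1).
Normal n = (P→Q) × (P→R) = (-60446.4, 11367.9, 252363).
So ∂z/∂easting = −n_x/n_z = 0.23952 and ∂z/∂northing = −n_y/n_z = −0.04505.
Unit vector along 260° is (sin 260°, cos 260°) = (-0.9848, -0.1736).
Slope in that direction = a·(-0.9848) + b·(-0.1736) = −0.22806.
Apparent dip = arctan|0.22806| = 12.8° (true dip is 13.7°, so apparent ≤ true as expected).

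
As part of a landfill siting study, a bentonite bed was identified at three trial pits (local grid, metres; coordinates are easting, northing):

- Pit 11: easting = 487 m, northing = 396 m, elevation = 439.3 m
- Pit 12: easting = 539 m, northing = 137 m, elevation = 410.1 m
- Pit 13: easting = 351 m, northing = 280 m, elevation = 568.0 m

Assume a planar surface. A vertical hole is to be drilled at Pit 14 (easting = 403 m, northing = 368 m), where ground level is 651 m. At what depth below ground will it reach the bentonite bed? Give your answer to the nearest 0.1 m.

135.1 m

Let the plane be z = a·easting + b·northing + c.
Pit 12−Pit 11: 52a − 259b = −29.2;  Pit 13−Pit 11: −136a − 116b = 128.7.
Solving gives a = −0.89006, b = −0.06596.
Then c = 439.3 − a·487 − b·396 = 898.88.
At (403, 368): z_contact = −358.70 − 24.27 + 898.88 = 515.91 m.
Depth below ground = 651 − 515.91 = 135.1 m.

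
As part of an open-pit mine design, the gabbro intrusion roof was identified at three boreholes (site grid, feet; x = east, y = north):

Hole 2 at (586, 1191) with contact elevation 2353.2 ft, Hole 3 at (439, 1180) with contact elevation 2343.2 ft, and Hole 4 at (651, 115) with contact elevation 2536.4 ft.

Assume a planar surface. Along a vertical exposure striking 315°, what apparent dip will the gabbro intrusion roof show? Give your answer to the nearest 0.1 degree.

Two edge vectors: Hole 2→Hole 3 = (-147, -11, -10), Hole 2→Hole 4 = (65, -1076, 183.2).
Normal n = (Hole 2→Hole 3) × (Hole 2→Hole 4) = (-12775.2, 26280.4, 158887).
So ∂z/∂x = −n_x/n_z = 0.08040 and ∂z/∂y = −n_y/n_z = −0.16540.
Unit vector along 315° is (sin 315°, cos 315°) = (-0.7071, 0.7071).
Slope in that direction = a·(-0.7071) + b·(0.7071) = −0.17381.
Apparent dip = arctan|0.17381| = 9.9° (true dip is 10.4°, so apparent ≤ true as expected).

9.9°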